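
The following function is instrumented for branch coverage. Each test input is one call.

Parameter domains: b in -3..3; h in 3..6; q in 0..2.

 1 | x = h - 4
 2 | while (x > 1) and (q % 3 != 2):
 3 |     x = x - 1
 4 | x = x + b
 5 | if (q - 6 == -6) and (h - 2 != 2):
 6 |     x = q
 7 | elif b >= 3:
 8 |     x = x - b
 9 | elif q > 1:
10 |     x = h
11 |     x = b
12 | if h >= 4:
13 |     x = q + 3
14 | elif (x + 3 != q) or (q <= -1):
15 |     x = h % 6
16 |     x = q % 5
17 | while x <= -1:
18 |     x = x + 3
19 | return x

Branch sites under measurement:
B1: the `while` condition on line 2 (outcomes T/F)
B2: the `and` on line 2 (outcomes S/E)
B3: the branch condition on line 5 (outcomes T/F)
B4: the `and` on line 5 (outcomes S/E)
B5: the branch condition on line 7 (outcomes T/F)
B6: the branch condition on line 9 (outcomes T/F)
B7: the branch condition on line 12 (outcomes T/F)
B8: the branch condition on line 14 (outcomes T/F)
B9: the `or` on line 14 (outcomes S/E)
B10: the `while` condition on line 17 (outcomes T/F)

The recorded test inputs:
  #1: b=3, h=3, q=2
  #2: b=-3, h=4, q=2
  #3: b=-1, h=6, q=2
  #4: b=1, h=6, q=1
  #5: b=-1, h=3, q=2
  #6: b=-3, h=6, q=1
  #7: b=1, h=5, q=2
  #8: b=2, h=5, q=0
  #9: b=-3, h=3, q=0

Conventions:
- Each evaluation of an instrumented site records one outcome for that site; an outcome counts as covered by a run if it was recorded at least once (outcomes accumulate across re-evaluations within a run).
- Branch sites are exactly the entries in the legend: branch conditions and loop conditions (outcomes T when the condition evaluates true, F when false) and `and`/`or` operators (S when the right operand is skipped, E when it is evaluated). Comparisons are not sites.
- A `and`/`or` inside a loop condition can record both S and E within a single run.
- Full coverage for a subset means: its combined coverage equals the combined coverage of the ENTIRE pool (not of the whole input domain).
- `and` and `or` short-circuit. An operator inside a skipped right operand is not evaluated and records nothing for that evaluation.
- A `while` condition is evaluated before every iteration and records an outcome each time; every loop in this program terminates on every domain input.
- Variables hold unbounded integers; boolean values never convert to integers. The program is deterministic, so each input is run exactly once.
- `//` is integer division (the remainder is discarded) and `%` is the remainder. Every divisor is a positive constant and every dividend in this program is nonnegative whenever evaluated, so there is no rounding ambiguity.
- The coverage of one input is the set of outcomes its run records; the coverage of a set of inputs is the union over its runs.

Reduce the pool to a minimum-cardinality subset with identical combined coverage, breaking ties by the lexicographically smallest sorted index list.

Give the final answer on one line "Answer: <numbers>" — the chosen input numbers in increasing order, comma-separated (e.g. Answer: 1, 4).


input #1, b=3, h=3, q=2: events B2->S, B1->F, B4->S, B3->F, B5->T, B7->F, B9->E, B8->F, B10->T, B10->F; outcomes B1=F, B2=S, B3=F, B4=S, B5=T, B7=F, B8=F, B9=E, B10=T, B10=F
input #2, b=-3, h=4, q=2: events B2->S, B1->F, B4->S, B3->F, B5->F, B6->T, B7->T, B10->F; outcomes B1=F, B2=S, B3=F, B4=S, B5=F, B6=T, B7=T, B10=F
input #3, b=-1, h=6, q=2: events B2->E, B1->F, B4->S, B3->F, B5->F, B6->T, B7->T, B10->F; outcomes B1=F, B2=E, B3=F, B4=S, B5=F, B6=T, B7=T, B10=F
input #4, b=1, h=6, q=1: events B2->E, B1->T, B2->S, B1->F, B4->S, B3->F, B5->F, B6->F, B7->T, B10->F; outcomes B1=T, B1=F, B2=S, B2=E, B3=F, B4=S, B5=F, B6=F, B7=T, B10=F
input #5, b=-1, h=3, q=2: events B2->S, B1->F, B4->S, B3->F, B5->F, B6->T, B7->F, B9->E, B8->F, B10->T, B10->F; outcomes B1=F, B2=S, B3=F, B4=S, B5=F, B6=T, B7=F, B8=F, B9=E, B10=T, B10=F
input #6, b=-3, h=6, q=1: events B2->E, B1->T, B2->S, B1->F, B4->S, B3->F, B5->F, B6->F, B7->T, B10->F; outcomes B1=T, B1=F, B2=S, B2=E, B3=F, B4=S, B5=F, B6=F, B7=T, B10=F
input #7, b=1, h=5, q=2: events B2->S, B1->F, B4->S, B3->F, B5->F, B6->T, B7->T, B10->F; outcomes B1=F, B2=S, B3=F, B4=S, B5=F, B6=T, B7=T, B10=F
input #8, b=2, h=5, q=0: events B2->S, B1->F, B4->E, B3->T, B7->T, B10->F; outcomes B1=F, B2=S, B3=T, B4=E, B7=T, B10=F
input #9, b=-3, h=3, q=0: events B2->S, B1->F, B4->E, B3->T, B7->F, B9->S, B8->T, B10->F; outcomes B1=F, B2=S, B3=T, B4=E, B7=F, B8=T, B9=S, B10=F
the full pool covers 20 outcomes: B1=T, B1=F, B2=S, B2=E, B3=T, B3=F, B4=S, B4=E, B5=T, B5=F, B6=T, B6=F, B7=T, B7=F, B8=T, B8=F, B9=S, B9=E, B10=T, B10=F
size 1 is not enough: best union over all size-1 subsets is 11/20
size 2 is not enough: best union over all size-2 subsets is 15/20
size 3 is not enough: best union over all size-3 subsets is 19/20
inputs {1, 2, 4, 9} (size 4) cover everything; no size-4 subset with a lexicographically smaller index list covers all 20
Answer: 1, 2, 4, 9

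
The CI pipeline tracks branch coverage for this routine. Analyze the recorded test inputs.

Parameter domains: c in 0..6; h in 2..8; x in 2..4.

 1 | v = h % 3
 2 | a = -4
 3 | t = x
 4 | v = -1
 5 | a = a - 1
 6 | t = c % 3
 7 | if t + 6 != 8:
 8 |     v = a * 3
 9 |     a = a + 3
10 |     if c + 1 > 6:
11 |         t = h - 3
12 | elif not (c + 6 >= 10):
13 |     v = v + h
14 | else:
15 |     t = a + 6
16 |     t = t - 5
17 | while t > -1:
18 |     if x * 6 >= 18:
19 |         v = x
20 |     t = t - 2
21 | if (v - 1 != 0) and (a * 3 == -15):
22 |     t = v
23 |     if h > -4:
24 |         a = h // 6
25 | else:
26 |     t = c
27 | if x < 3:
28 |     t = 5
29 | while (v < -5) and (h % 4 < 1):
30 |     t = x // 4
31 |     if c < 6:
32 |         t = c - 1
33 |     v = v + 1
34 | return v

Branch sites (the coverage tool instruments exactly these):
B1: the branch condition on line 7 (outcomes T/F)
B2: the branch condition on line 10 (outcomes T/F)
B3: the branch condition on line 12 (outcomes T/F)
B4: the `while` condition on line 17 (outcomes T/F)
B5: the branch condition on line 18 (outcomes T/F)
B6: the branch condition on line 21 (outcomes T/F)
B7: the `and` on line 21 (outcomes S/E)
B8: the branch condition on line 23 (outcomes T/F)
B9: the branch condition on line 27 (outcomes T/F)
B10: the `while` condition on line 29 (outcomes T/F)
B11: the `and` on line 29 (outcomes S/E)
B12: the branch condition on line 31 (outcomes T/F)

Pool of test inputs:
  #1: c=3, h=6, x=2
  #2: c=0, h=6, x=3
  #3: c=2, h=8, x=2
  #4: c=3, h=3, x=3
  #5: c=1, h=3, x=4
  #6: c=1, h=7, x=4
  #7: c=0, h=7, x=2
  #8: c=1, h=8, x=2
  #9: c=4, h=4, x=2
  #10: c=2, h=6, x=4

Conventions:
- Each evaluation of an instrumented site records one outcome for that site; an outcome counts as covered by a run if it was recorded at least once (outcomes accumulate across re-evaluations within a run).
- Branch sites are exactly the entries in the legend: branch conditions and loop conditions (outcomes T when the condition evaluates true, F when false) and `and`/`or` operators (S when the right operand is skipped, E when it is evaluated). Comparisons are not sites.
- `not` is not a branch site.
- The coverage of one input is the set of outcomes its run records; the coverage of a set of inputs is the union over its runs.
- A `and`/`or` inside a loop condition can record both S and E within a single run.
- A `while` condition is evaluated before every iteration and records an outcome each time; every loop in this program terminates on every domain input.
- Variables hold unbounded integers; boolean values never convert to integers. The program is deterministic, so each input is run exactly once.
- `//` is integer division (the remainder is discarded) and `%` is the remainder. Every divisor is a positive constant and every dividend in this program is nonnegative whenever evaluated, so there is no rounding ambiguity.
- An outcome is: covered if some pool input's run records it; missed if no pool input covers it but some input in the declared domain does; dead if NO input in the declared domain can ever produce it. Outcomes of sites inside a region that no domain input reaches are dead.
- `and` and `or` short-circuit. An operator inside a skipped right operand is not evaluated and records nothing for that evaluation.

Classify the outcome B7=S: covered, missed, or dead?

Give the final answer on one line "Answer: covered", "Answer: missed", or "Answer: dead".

no pool input records B7=S
but domain input (c=2, h=2, x=2) does record it -> reachable, so missed

Answer: missed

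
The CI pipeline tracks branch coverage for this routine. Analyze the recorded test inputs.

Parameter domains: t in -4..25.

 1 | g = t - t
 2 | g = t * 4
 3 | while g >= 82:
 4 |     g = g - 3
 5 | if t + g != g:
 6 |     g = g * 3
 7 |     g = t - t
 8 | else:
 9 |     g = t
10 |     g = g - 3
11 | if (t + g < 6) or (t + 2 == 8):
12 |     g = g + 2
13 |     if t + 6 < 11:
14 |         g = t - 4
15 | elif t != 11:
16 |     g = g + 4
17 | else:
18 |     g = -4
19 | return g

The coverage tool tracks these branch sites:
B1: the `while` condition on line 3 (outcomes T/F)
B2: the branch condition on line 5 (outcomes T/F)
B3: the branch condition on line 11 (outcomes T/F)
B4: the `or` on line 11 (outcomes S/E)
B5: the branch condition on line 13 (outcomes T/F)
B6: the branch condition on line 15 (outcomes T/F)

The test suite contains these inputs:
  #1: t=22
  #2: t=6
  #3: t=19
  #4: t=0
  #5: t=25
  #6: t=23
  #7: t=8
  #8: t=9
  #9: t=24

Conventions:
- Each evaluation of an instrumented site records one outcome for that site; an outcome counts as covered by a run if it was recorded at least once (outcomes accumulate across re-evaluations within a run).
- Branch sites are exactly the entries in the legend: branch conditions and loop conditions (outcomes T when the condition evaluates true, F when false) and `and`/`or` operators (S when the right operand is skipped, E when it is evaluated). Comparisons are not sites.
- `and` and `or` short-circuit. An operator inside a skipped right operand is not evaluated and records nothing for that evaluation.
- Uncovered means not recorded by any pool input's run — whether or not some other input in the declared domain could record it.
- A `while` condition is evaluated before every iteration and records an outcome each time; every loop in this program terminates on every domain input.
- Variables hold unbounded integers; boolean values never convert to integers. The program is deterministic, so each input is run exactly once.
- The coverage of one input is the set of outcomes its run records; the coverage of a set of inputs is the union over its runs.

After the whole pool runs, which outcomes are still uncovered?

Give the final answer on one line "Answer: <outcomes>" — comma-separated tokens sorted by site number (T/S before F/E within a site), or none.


test 1 (t=22) fires B1->T, B1->T, B1->T, B1->F, B2->T, B4->E, B3->F, B6->T; hits B1=T, B1=F, B2=T, B3=F, B4=E, B6=T
test 2 (t=6) fires B1->F, B2->T, B4->E, B3->T, B5->F; hits B1=F, B2=T, B3=T, B4=E, B5=F
test 3 (t=19) fires B1->F, B2->T, B4->E, B3->F, B6->T; hits B1=F, B2=T, B3=F, B4=E, B6=T
test 4 (t=0) fires B1->F, B2->F, B4->S, B3->T, B5->T; hits B1=F, B2=F, B3=T, B4=S, B5=T
test 5 (t=25) fires B1->T, B1->T, B1->T, B1->T, B1->T, B1->T, B1->T, B1->F, B2->T, B4->E, B3->F, B6->T; hits B1=T, B1=F, B2=T, B3=F, B4=E, B6=T
test 6 (t=23) fires B1->T, B1->T, B1->T, B1->T, B1->F, B2->T, B4->E, B3->F, B6->T; hits B1=T, B1=F, B2=T, B3=F, B4=E, B6=T
test 7 (t=8) fires B1->F, B2->T, B4->E, B3->F, B6->T; hits B1=F, B2=T, B3=F, B4=E, B6=T
test 8 (t=9) fires B1->F, B2->T, B4->E, B3->F, B6->T; hits B1=F, B2=T, B3=F, B4=E, B6=T
test 9 (t=24) fires B1->T, B1->T, B1->T, B1->T, B1->T, B1->F, B2->T, B4->E, B3->F, B6->T; hits B1=T, B1=F, B2=T, B3=F, B4=E, B6=T
union over the pool: B1=T, B1=F, B2=T, B2=F, B3=T, B3=F, B4=S, B4=E, B5=T, B5=F, B6=T
uncovered (1 of 12): B6=F
Answer: B6=F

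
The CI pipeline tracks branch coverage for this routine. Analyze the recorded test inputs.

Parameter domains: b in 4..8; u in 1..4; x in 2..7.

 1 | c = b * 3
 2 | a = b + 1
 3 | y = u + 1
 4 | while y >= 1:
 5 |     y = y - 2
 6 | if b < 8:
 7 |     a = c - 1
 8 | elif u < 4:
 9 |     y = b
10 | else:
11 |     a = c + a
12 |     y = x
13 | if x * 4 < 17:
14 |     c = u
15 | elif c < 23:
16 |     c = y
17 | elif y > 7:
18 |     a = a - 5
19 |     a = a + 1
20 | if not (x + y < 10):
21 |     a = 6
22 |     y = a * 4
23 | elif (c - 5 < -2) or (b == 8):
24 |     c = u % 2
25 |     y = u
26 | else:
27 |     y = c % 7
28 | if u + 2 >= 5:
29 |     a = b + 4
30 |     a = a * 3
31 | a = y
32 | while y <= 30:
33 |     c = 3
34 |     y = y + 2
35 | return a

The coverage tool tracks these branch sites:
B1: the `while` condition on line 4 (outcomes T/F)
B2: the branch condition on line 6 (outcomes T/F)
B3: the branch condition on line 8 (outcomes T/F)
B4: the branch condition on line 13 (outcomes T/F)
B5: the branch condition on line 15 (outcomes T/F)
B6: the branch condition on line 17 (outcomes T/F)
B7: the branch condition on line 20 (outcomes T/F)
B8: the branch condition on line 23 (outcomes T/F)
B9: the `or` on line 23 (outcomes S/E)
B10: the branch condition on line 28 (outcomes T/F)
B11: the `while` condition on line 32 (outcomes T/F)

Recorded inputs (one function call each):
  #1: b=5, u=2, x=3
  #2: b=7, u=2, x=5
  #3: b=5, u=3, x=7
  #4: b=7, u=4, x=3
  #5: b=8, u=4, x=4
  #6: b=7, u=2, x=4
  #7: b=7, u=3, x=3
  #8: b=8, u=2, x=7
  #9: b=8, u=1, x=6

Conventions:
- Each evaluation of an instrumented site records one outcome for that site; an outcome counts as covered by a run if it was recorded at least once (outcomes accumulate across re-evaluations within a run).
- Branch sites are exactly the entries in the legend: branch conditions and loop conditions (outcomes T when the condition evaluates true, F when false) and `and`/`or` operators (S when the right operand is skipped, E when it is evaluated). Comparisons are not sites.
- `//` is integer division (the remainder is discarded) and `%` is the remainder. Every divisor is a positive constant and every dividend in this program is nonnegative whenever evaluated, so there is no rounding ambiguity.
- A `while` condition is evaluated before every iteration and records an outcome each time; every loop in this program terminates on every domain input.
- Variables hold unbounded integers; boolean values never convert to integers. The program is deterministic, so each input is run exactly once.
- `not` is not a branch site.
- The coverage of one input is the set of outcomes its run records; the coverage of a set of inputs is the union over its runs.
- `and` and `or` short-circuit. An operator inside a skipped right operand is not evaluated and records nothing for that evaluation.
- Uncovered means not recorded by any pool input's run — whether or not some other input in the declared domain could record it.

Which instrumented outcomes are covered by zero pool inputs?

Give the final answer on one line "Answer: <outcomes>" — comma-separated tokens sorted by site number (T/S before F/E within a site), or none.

input #1 (b=5, u=2, x=3): events B1->T, B1->T, B1->F, B2->T, B4->T, B7->F, B9->S, B8->T, B10->F, B11->T, B11->T, B11->T, B11->T, B11->T, ...; covers B1=T, B1=F, B2=T, B4=T, B7=F, B8=T, B9=S, B10=F, B11=T, B11=F
input #2 (b=7, u=2, x=5): events B1->T, B1->T, B1->F, B2->T, B4->F, B5->T, B7->F, B9->S, B8->T, B10->F, B11->T, B11->T, B11->T, B11->T, ...; covers B1=T, B1=F, B2=T, B4=F, B5=T, B7=F, B8=T, B9=S, B10=F, B11=T, B11=F
input #3 (b=5, u=3, x=7): events B1->T, B1->T, B1->F, B2->T, B4->F, B5->T, B7->F, B9->S, B8->T, B10->T, B11->T, B11->T, B11->T, B11->T, ...; covers B1=T, B1=F, B2=T, B4=F, B5=T, B7=F, B8=T, B9=S, B10=T, B11=T, B11=F
input #4 (b=7, u=4, x=3): events B1->T, B1->T, B1->T, B1->F, B2->T, B4->T, B7->F, B9->E, B8->F, B10->T, B11->T, B11->T, B11->T, B11->T, ...; covers B1=T, B1=F, B2=T, B4=T, B7=F, B8=F, B9=E, B10=T, B11=T, B11=F
input #5 (b=8, u=4, x=4): events B1->T, B1->T, B1->T, B1->F, B2->F, B3->F, B4->T, B7->F, B9->E, B8->T, B10->T, B11->T, B11->T, B11->T, ...; covers B1=T, B1=F, B2=F, B3=F, B4=T, B7=F, B8=T, B9=E, B10=T, B11=T, B11=F
input #6 (b=7, u=2, x=4): events B1->T, B1->T, B1->F, B2->T, B4->T, B7->F, B9->S, B8->T, B10->F, B11->T, B11->T, B11->T, B11->T, B11->T, ...; covers B1=T, B1=F, B2=T, B4=T, B7=F, B8=T, B9=S, B10=F, B11=T, B11=F
input #7 (b=7, u=3, x=3): events B1->T, B1->T, B1->F, B2->T, B4->T, B7->F, B9->E, B8->F, B10->T, B11->T, B11->T, B11->T, B11->T, B11->T, ...; covers B1=T, B1=F, B2=T, B4=T, B7=F, B8=F, B9=E, B10=T, B11=T, B11=F
input #8 (b=8, u=2, x=7): events B1->T, B1->T, B1->F, B2->F, B3->T, B4->F, B5->F, B6->T, B7->T, B10->F, B11->T, B11->T, B11->T, B11->T, ...; covers B1=T, B1=F, B2=F, B3=T, B4=F, B5=F, B6=T, B7=T, B10=F, B11=T, B11=F
input #9 (b=8, u=1, x=6): events B1->T, B1->F, B2->F, B3->T, B4->F, B5->F, B6->T, B7->T, B10->F, B11->T, B11->T, B11->T, B11->T, B11->F; covers B1=T, B1=F, B2=F, B3=T, B4=F, B5=F, B6=T, B7=T, B10=F, B11=T, B11=F
union over the pool: B1=T, B1=F, B2=T, B2=F, B3=T, B3=F, B4=T, B4=F, B5=T, B5=F, B6=T, B7=T, B7=F, B8=T, B8=F, B9=S, B9=E, B10=T, B10=F, B11=T, B11=F
uncovered (1 of 22): B6=F

Answer: B6=F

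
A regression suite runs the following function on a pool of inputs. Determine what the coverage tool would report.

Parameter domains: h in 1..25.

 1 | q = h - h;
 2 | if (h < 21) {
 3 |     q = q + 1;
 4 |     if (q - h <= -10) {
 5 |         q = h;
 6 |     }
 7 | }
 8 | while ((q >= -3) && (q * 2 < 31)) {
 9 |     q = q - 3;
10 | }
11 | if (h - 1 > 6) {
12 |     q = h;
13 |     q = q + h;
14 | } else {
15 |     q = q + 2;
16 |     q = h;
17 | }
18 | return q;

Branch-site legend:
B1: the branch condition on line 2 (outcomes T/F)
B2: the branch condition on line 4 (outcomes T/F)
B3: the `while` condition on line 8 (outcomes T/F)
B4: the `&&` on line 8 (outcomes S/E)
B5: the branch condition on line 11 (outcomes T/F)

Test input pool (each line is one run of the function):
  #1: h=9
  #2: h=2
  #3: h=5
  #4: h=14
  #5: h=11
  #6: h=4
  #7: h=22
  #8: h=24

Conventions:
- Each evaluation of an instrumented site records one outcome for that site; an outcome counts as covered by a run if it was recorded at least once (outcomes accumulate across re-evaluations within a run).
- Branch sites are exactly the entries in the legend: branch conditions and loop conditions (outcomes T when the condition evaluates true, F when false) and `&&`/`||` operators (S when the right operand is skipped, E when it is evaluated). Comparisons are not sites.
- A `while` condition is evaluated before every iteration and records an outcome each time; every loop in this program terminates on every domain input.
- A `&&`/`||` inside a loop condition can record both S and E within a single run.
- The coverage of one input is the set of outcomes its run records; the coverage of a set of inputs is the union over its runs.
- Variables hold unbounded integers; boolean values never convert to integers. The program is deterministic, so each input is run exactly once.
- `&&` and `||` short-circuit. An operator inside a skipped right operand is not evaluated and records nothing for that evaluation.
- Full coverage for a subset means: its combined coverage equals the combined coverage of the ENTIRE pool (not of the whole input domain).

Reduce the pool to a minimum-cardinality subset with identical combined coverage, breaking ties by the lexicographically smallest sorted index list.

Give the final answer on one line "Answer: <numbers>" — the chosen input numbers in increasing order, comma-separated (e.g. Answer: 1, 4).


input #1, h=9: outcomes B1=T, B2=F, B3=T, B3=F, B4=S, B4=E, B5=T
input #2, h=2: outcomes B1=T, B2=F, B3=T, B3=F, B4=S, B4=E, B5=F
input #3, h=5: outcomes B1=T, B2=F, B3=T, B3=F, B4=S, B4=E, B5=F
input #4, h=14: outcomes B1=T, B2=T, B3=T, B3=F, B4=S, B4=E, B5=T
input #5, h=11: outcomes B1=T, B2=T, B3=T, B3=F, B4=S, B4=E, B5=T
input #6, h=4: outcomes B1=T, B2=F, B3=T, B3=F, B4=S, B4=E, B5=F
input #7, h=22: outcomes B1=F, B3=T, B3=F, B4=S, B4=E, B5=T
input #8, h=24: outcomes B1=F, B3=T, B3=F, B4=S, B4=E, B5=T
union over all inputs: B1=T, B1=F, B2=T, B2=F, B3=T, B3=F, B4=S, B4=E, B5=T, B5=F (10 outcomes)
no size-1 subset reaches all 10 outcomes (best union: 7/10)
no size-2 subset reaches all 10 outcomes (best union: 9/10)
at size 3, {2, 4, 7} reaches all 10 outcomes; every lexicographically earlier size-3 subset fails
Answer: 2, 4, 7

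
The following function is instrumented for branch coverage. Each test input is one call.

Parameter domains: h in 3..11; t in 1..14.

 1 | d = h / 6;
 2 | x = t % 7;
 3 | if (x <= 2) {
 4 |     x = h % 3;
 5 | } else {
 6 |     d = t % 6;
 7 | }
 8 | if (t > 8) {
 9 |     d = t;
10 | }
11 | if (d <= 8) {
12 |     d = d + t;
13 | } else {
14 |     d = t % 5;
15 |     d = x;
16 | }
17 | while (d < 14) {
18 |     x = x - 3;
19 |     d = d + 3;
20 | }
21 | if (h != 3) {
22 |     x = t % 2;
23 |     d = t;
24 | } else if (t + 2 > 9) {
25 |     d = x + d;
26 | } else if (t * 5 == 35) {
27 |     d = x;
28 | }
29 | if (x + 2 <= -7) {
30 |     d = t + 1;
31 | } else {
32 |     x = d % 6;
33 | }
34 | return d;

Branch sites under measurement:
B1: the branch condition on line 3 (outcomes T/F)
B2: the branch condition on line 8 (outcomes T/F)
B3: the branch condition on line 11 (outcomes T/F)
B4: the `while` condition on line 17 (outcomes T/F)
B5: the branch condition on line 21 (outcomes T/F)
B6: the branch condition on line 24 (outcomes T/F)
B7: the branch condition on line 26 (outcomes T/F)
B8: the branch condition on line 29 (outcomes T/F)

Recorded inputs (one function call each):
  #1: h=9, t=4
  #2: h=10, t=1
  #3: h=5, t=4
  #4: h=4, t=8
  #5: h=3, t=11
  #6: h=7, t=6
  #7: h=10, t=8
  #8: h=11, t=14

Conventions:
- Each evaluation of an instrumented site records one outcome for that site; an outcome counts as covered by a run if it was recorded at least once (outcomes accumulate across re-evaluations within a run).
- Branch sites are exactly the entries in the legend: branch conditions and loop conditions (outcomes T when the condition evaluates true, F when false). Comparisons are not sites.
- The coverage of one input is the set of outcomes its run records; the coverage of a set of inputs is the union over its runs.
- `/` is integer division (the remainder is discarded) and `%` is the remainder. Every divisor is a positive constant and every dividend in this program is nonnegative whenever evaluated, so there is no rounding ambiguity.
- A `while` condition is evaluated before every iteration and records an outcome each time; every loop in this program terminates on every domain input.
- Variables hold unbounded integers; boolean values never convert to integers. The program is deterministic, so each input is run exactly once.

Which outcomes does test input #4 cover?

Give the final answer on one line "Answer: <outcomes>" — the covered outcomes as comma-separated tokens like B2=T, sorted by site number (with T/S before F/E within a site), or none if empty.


Simulating input #4 (h=4, t=8) step by step:
  B1->T, B2->F, B3->T, B4->T, B4->T, B4->F, B5->T, B8->F
deduplicating events, the covered set is: B1=T, B2=F, B3=T, B4=T, B4=F, B5=T, B8=F
Answer: B1=T, B2=F, B3=T, B4=T, B4=F, B5=T, B8=F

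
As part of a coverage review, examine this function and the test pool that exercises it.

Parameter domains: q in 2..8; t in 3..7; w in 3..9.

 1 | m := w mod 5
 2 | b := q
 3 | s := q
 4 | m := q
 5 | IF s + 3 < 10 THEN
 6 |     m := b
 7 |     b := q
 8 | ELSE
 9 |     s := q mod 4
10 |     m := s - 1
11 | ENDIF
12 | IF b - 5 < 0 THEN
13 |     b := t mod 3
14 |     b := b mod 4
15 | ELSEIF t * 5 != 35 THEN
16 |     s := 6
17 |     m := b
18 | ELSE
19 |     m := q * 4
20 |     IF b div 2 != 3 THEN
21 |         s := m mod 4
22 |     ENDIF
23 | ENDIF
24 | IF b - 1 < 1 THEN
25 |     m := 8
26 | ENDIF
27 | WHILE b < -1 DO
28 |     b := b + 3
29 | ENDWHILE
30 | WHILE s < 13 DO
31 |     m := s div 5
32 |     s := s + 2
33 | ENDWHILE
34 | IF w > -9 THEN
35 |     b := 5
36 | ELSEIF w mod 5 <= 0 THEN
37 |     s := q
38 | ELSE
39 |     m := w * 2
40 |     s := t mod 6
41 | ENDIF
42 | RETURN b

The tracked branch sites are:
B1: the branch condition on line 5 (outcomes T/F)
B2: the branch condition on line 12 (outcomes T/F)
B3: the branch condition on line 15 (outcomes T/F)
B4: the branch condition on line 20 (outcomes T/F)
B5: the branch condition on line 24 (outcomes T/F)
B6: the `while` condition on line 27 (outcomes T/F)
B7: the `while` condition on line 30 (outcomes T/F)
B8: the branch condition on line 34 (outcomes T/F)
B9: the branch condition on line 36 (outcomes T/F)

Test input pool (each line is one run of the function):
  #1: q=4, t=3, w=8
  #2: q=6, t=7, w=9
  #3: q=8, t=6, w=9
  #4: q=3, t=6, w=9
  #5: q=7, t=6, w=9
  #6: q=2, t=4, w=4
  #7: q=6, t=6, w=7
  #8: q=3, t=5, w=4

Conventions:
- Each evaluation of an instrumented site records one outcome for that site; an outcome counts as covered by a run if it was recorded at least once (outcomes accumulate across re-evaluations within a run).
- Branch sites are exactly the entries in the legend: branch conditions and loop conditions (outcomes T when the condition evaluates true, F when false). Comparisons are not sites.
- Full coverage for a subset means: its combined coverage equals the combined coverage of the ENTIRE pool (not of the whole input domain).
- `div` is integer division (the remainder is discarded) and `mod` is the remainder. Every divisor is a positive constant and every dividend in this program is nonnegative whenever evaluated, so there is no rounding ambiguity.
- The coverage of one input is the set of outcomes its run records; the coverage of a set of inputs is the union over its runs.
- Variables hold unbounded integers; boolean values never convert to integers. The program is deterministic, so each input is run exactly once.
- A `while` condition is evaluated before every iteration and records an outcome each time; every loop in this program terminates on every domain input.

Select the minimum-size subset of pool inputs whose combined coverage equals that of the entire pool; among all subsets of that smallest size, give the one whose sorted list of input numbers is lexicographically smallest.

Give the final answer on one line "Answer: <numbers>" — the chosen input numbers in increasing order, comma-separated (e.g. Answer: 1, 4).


test 1 (q=4, t=3, w=8) hits B1=T, B2=T, B5=T, B6=F, B7=T, B7=F, B8=T
test 2 (q=6, t=7, w=9) hits B1=T, B2=F, B3=F, B4=F, B5=F, B6=F, B7=T, B7=F, B8=T
test 3 (q=8, t=6, w=9) hits B1=F, B2=F, B3=T, B5=F, B6=F, B7=T, B7=F, B8=T
test 4 (q=3, t=6, w=9) hits B1=T, B2=T, B5=T, B6=F, B7=T, B7=F, B8=T
test 5 (q=7, t=6, w=9) hits B1=F, B2=F, B3=T, B5=F, B6=F, B7=T, B7=F, B8=T
test 6 (q=2, t=4, w=4) hits B1=T, B2=T, B5=T, B6=F, B7=T, B7=F, B8=T
test 7 (q=6, t=6, w=7) hits B1=T, B2=F, B3=T, B5=F, B6=F, B7=T, B7=F, B8=T
test 8 (q=3, t=5, w=4) hits B1=T, B2=T, B5=F, B6=F, B7=T, B7=F, B8=T
together the pool reaches 13 outcomes: B1=T, B1=F, B2=T, B2=F, B3=T, B3=F, B4=F, B5=T, B5=F, B6=F, B7=T, B7=F, B8=T
size 1 is not enough: best union over all size-1 subsets is 9/13
size 2 is not enough: best union over all size-2 subsets is 11/13
size 3: inputs {1, 2, 3} cover all 13 outcomes, and no lexicographically smaller subset of this size does
Answer: 1, 2, 3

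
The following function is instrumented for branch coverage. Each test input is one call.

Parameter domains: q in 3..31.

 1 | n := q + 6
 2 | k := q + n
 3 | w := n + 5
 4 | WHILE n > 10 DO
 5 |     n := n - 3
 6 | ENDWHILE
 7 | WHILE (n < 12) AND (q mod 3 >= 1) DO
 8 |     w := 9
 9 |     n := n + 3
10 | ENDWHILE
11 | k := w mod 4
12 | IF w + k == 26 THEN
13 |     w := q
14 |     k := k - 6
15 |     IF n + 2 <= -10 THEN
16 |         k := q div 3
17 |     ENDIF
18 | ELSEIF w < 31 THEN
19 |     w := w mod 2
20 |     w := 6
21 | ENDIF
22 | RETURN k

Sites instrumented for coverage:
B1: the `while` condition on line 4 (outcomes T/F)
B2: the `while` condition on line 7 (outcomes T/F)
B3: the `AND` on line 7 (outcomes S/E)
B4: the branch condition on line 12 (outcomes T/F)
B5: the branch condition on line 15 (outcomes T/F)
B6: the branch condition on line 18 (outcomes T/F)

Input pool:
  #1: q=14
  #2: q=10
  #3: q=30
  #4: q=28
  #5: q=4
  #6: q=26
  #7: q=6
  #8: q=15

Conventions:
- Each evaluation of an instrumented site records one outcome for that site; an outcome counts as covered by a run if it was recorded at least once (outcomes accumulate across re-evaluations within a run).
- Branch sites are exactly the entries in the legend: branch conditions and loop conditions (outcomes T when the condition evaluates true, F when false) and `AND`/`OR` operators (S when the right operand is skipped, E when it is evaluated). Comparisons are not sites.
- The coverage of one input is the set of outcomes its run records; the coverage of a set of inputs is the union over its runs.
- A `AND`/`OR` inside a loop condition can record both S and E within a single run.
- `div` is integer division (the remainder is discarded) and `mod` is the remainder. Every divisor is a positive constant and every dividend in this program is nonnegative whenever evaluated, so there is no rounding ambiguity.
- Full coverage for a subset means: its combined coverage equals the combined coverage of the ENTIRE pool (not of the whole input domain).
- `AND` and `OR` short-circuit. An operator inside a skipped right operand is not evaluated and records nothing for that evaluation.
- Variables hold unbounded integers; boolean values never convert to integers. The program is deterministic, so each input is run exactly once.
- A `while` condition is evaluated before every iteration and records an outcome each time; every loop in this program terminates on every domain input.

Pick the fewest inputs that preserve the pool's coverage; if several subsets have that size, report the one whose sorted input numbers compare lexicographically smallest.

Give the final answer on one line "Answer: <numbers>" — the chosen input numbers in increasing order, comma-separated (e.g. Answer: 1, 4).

input #1 (q=14): covers B1=T, B1=F, B2=T, B2=F, B3=S, B3=E, B4=F, B6=T
input #2 (q=10): covers B1=T, B1=F, B2=T, B2=F, B3=S, B3=E, B4=F, B6=T
input #3 (q=30): covers B1=T, B1=F, B2=F, B3=E, B4=F, B6=F
input #4 (q=28): covers B1=T, B1=F, B2=T, B2=F, B3=S, B3=E, B4=F, B6=T
input #5 (q=4): covers B1=F, B2=T, B2=F, B3=S, B3=E, B4=F, B6=T
input #6 (q=26): covers B1=T, B1=F, B2=T, B2=F, B3=S, B3=E, B4=F, B6=T
input #7 (q=6): covers B1=T, B1=F, B2=F, B3=E, B4=F, B6=T
input #8 (q=15): covers B1=T, B1=F, B2=F, B3=E, B4=F, B6=T
union over all inputs: B1=T, B1=F, B2=T, B2=F, B3=S, B3=E, B4=F, B6=T, B6=F (9 outcomes)
size 1 is not enough: best union over all size-1 subsets is 8/9
the canonical winner is {1, 3}: size 2, full 9-outcome coverage, earliest index list among size-2 covers

Answer: 1, 3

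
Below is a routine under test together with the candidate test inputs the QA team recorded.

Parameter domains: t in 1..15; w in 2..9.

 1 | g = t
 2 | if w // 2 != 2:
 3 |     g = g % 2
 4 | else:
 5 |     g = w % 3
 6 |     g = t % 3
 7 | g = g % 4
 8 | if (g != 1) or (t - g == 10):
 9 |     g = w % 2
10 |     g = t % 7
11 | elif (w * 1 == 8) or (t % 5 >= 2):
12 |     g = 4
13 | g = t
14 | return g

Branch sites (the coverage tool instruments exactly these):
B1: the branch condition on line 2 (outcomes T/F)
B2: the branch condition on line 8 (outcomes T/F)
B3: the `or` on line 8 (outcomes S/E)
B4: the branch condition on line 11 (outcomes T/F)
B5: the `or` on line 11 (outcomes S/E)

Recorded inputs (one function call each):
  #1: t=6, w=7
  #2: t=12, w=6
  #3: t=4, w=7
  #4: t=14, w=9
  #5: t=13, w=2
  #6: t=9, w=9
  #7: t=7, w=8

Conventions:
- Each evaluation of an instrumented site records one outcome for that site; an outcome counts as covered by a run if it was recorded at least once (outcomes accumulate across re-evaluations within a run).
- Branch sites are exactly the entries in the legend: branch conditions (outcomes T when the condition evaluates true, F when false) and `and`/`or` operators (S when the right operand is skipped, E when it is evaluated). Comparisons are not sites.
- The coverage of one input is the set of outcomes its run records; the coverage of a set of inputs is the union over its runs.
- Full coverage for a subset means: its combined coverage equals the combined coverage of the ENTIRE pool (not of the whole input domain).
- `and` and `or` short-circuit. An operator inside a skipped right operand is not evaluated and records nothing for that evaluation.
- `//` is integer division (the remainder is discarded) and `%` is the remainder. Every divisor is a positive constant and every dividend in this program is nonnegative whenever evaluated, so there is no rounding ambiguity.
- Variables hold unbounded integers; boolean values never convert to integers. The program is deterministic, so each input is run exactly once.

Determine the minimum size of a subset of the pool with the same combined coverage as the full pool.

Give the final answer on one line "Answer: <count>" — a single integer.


input #1 (t=6, w=7): events B1->T, B3->S, B2->T; covers B1=T, B2=T, B3=S
input #2 (t=12, w=6): events B1->T, B3->S, B2->T; covers B1=T, B2=T, B3=S
input #3 (t=4, w=7): events B1->T, B3->S, B2->T; covers B1=T, B2=T, B3=S
input #4 (t=14, w=9): events B1->T, B3->S, B2->T; covers B1=T, B2=T, B3=S
input #5 (t=13, w=2): events B1->T, B3->E, B2->F, B5->E, B4->T; covers B1=T, B2=F, B3=E, B4=T, B5=E
input #6 (t=9, w=9): events B1->T, B3->E, B2->F, B5->E, B4->T; covers B1=T, B2=F, B3=E, B4=T, B5=E
input #7 (t=7, w=8): events B1->T, B3->E, B2->F, B5->S, B4->T; covers B1=T, B2=F, B3=E, B4=T, B5=S
union over all inputs: B1=T, B2=T, B2=F, B3=S, B3=E, B4=T, B5=S, B5=E (8 outcomes)
size 1 is not enough: best union over all size-1 subsets is 5/8
size 2 is not enough: best union over all size-2 subsets is 7/8
inputs {1, 5, 7} (size 3) cover everything; no size-3 subset with a lexicographically smaller index list covers all 8
Answer: 3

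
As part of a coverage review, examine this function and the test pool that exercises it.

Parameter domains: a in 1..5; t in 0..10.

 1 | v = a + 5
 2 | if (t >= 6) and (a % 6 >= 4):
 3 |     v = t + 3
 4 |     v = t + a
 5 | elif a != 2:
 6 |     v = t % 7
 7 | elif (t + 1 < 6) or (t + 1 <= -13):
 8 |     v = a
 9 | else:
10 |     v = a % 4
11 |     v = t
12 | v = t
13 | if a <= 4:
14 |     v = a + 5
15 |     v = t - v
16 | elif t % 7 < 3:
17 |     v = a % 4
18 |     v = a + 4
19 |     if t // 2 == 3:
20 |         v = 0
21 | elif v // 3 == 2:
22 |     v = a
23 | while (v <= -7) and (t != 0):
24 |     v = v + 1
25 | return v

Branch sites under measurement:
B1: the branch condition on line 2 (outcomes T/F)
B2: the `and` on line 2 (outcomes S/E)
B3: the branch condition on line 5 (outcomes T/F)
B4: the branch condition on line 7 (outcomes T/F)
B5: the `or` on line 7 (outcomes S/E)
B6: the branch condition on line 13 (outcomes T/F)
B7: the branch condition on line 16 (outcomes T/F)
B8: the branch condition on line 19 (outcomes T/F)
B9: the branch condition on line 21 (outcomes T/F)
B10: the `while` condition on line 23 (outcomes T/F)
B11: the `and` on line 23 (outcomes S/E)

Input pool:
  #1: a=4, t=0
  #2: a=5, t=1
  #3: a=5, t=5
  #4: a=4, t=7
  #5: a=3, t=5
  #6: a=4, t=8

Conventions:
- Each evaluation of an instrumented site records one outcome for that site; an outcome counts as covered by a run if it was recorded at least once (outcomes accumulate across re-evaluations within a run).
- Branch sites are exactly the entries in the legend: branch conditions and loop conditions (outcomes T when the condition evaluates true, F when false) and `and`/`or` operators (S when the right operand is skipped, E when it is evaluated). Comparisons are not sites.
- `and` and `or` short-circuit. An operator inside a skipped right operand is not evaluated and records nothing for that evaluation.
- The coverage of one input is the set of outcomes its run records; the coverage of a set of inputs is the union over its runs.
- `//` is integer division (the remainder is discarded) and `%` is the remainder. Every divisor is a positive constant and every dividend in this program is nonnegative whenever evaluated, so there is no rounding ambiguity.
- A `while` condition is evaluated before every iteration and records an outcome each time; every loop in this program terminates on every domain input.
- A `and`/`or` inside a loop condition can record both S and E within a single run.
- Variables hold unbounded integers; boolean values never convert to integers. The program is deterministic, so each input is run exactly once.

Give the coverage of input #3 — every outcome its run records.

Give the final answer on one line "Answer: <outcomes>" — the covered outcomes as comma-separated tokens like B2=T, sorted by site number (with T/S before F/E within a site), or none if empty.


Running input #3 (a=5, t=5), event by event:
  B2->S, B1->F, B3->T, B6->F, B7->F, B9->F, B11->S, B10->F
collecting distinct outcomes: B1=F, B2=S, B3=T, B6=F, B7=F, B9=F, B10=F, B11=S
Answer: B1=F, B2=S, B3=T, B6=F, B7=F, B9=F, B10=F, B11=S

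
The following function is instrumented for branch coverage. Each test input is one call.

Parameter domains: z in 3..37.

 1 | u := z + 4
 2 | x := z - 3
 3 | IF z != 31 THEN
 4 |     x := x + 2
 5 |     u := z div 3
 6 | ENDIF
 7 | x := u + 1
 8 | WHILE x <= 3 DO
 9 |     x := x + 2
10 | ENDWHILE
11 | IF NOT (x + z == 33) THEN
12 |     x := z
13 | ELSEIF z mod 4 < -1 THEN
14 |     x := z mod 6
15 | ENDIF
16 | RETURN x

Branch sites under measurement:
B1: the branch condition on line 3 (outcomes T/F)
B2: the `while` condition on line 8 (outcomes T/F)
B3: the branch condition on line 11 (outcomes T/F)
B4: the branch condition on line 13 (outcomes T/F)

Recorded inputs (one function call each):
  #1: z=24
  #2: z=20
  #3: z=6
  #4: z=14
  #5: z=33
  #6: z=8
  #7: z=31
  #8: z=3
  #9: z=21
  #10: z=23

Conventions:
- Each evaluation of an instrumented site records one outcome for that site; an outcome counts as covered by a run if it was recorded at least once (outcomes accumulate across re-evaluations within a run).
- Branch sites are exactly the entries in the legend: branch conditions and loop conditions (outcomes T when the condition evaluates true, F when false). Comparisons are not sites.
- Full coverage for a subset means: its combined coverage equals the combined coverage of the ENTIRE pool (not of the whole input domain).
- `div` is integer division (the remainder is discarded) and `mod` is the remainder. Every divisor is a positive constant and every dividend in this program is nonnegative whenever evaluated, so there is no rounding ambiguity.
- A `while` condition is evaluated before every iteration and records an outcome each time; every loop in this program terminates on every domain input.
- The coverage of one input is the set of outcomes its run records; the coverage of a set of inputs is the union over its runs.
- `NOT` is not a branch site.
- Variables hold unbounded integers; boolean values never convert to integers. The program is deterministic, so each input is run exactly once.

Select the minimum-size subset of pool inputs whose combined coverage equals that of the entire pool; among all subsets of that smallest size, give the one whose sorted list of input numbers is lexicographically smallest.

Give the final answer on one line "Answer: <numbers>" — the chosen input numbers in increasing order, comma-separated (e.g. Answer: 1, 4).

input #1, z=24: events B1->T, B2->F, B3->F, B4->F; outcomes B1=T, B2=F, B3=F, B4=F
input #2, z=20: events B1->T, B2->F, B3->T; outcomes B1=T, B2=F, B3=T
input #3, z=6: events B1->T, B2->T, B2->F, B3->T; outcomes B1=T, B2=T, B2=F, B3=T
input #4, z=14: events B1->T, B2->F, B3->T; outcomes B1=T, B2=F, B3=T
input #5, z=33: events B1->T, B2->F, B3->T; outcomes B1=T, B2=F, B3=T
input #6, z=8: events B1->T, B2->T, B2->F, B3->T; outcomes B1=T, B2=T, B2=F, B3=T
input #7, z=31: events B1->F, B2->F, B3->T; outcomes B1=F, B2=F, B3=T
input #8, z=3: events B1->T, B2->T, B2->F, B3->T; outcomes B1=T, B2=T, B2=F, B3=T
input #9, z=21: events B1->T, B2->F, B3->T; outcomes B1=T, B2=F, B3=T
input #10, z=23: events B1->T, B2->F, B3->T; outcomes B1=T, B2=F, B3=T
union over all inputs: B1=T, B1=F, B2=T, B2=F, B3=T, B3=F, B4=F (7 outcomes)
every size-1 subset falls short of the 7 outcomes (best: 4/7)
every size-2 subset falls short of the 7 outcomes (best: 6/7)
the canonical winner is {1, 3, 7}: size 3, full 7-outcome coverage, earliest index list among size-3 covers

Answer: 1, 3, 7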